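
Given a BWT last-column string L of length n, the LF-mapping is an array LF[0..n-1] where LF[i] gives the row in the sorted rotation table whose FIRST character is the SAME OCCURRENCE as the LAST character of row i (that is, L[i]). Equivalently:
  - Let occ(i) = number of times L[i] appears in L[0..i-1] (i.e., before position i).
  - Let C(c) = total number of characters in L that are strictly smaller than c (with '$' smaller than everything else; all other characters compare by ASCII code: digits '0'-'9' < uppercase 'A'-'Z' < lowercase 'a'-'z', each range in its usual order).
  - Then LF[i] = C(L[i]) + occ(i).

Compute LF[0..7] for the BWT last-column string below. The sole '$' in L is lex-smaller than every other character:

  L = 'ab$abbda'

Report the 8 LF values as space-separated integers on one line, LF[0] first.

Char counts: '$':1, 'a':3, 'b':3, 'd':1
C (first-col start): C('$')=0, C('a')=1, C('b')=4, C('d')=7
L[0]='a': occ=0, LF[0]=C('a')+0=1+0=1
L[1]='b': occ=0, LF[1]=C('b')+0=4+0=4
L[2]='$': occ=0, LF[2]=C('$')+0=0+0=0
L[3]='a': occ=1, LF[3]=C('a')+1=1+1=2
L[4]='b': occ=1, LF[4]=C('b')+1=4+1=5
L[5]='b': occ=2, LF[5]=C('b')+2=4+2=6
L[6]='d': occ=0, LF[6]=C('d')+0=7+0=7
L[7]='a': occ=2, LF[7]=C('a')+2=1+2=3

Answer: 1 4 0 2 5 6 7 3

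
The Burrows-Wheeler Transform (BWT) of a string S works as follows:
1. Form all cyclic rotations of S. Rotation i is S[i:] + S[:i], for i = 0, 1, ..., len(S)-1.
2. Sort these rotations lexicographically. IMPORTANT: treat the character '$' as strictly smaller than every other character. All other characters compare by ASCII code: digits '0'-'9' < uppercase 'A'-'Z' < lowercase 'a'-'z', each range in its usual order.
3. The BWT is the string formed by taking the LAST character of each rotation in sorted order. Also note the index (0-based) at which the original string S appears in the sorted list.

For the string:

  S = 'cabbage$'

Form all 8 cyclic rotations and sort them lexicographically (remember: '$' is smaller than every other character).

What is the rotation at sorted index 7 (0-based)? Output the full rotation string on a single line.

All 8 rotations (rotation i = S[i:]+S[:i]):
  rot[0] = cabbage$
  rot[1] = abbage$c
  rot[2] = bbage$ca
  rot[3] = bage$cab
  rot[4] = age$cabb
  rot[5] = ge$cabba
  rot[6] = e$cabbag
  rot[7] = $cabbage
Sorted (with $ < everything):
  sorted[0] = $cabbage
  sorted[1] = abbage$c
  sorted[2] = age$cabb
  sorted[3] = bage$cab
  sorted[4] = bbage$ca
  sorted[5] = cabbage$
  sorted[6] = e$cabbag
  sorted[7] = ge$cabba
sorted[7] = ge$cabba

Answer: ge$cabba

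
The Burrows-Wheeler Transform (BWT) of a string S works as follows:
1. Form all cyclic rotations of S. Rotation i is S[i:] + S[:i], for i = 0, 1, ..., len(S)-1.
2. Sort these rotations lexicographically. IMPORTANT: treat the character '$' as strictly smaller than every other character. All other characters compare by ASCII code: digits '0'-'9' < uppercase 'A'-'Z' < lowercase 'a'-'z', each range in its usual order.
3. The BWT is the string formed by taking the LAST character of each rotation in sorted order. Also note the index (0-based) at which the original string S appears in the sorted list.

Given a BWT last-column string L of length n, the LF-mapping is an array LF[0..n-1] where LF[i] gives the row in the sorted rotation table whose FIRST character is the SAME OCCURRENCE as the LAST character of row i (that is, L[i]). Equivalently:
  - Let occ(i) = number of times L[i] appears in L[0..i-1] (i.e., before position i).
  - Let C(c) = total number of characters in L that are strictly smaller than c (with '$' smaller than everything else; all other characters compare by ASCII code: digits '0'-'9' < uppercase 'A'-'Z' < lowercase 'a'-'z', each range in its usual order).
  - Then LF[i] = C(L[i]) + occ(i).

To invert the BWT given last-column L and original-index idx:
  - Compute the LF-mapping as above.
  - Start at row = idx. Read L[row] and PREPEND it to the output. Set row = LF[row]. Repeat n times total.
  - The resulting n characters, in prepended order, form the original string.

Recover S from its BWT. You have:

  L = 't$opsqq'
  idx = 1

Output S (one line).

LF mapping: 6 0 1 2 5 3 4
Walk LF starting at row 1, prepending L[row]:
  step 1: row=1, L[1]='$', prepend. Next row=LF[1]=0
  step 2: row=0, L[0]='t', prepend. Next row=LF[0]=6
  step 3: row=6, L[6]='q', prepend. Next row=LF[6]=4
  step 4: row=4, L[4]='s', prepend. Next row=LF[4]=5
  step 5: row=5, L[5]='q', prepend. Next row=LF[5]=3
  step 6: row=3, L[3]='p', prepend. Next row=LF[3]=2
  step 7: row=2, L[2]='o', prepend. Next row=LF[2]=1
Reversed output: opqsqt$

Answer: opqsqt$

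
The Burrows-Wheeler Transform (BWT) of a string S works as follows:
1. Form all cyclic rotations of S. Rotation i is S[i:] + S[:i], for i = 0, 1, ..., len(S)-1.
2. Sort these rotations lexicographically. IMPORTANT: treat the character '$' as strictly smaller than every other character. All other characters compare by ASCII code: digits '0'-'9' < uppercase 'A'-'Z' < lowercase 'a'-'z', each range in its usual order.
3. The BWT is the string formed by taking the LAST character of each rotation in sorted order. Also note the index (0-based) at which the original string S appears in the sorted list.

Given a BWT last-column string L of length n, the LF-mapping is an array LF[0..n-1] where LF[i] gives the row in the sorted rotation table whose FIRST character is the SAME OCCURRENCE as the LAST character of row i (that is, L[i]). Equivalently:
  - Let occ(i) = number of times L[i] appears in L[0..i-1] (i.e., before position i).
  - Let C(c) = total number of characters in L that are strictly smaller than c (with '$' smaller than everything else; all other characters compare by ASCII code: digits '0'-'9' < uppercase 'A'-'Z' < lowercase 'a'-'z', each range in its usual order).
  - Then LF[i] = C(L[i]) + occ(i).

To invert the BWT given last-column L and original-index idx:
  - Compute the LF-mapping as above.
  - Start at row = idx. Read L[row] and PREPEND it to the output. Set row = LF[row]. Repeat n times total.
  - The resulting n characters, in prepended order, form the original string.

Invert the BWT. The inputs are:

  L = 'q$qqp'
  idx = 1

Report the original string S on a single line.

Answer: pqqq$

Derivation:
LF mapping: 2 0 3 4 1
Walk LF starting at row 1, prepending L[row]:
  step 1: row=1, L[1]='$', prepend. Next row=LF[1]=0
  step 2: row=0, L[0]='q', prepend. Next row=LF[0]=2
  step 3: row=2, L[2]='q', prepend. Next row=LF[2]=3
  step 4: row=3, L[3]='q', prepend. Next row=LF[3]=4
  step 5: row=4, L[4]='p', prepend. Next row=LF[4]=1
Reversed output: pqqq$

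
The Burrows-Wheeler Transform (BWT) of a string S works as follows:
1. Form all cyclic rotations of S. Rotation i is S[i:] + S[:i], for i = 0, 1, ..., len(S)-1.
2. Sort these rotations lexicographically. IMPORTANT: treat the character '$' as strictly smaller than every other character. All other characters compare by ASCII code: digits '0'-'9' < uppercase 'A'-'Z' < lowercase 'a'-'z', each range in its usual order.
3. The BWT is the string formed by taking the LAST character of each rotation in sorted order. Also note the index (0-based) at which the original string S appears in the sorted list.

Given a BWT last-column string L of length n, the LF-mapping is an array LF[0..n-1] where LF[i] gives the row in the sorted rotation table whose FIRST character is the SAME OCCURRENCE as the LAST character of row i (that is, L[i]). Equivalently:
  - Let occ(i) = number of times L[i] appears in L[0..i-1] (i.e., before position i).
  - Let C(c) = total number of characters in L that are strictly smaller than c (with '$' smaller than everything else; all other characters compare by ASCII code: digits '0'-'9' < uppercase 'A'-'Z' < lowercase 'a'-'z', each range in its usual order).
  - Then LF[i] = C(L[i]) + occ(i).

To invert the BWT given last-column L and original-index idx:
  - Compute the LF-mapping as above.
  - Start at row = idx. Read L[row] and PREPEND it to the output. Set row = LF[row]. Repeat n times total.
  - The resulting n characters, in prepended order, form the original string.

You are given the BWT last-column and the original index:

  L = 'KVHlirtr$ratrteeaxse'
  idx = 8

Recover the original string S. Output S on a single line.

LF mapping: 2 3 1 10 9 11 16 12 0 13 4 17 14 18 6 7 5 19 15 8
Walk LF starting at row 8, prepending L[row]:
  step 1: row=8, L[8]='$', prepend. Next row=LF[8]=0
  step 2: row=0, L[0]='K', prepend. Next row=LF[0]=2
  step 3: row=2, L[2]='H', prepend. Next row=LF[2]=1
  step 4: row=1, L[1]='V', prepend. Next row=LF[1]=3
  step 5: row=3, L[3]='l', prepend. Next row=LF[3]=10
  step 6: row=10, L[10]='a', prepend. Next row=LF[10]=4
  step 7: row=4, L[4]='i', prepend. Next row=LF[4]=9
  step 8: row=9, L[9]='r', prepend. Next row=LF[9]=13
  step 9: row=13, L[13]='t', prepend. Next row=LF[13]=18
  step 10: row=18, L[18]='s', prepend. Next row=LF[18]=15
  step 11: row=15, L[15]='e', prepend. Next row=LF[15]=7
  step 12: row=7, L[7]='r', prepend. Next row=LF[7]=12
  step 13: row=12, L[12]='r', prepend. Next row=LF[12]=14
  step 14: row=14, L[14]='e', prepend. Next row=LF[14]=6
  step 15: row=6, L[6]='t', prepend. Next row=LF[6]=16
  step 16: row=16, L[16]='a', prepend. Next row=LF[16]=5
  step 17: row=5, L[5]='r', prepend. Next row=LF[5]=11
  step 18: row=11, L[11]='t', prepend. Next row=LF[11]=17
  step 19: row=17, L[17]='x', prepend. Next row=LF[17]=19
  step 20: row=19, L[19]='e', prepend. Next row=LF[19]=8
Reversed output: extraterrestrialVHK$

Answer: extraterrestrialVHK$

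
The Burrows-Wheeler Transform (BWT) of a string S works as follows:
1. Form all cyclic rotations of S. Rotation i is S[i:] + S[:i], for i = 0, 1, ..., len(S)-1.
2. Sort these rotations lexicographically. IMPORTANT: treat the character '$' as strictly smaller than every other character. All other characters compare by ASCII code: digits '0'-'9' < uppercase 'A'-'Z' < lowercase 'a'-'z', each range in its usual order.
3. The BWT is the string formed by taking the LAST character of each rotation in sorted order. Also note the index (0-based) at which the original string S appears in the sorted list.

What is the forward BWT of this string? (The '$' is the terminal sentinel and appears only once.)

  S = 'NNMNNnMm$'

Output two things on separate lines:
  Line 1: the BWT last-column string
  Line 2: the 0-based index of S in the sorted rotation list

All 9 rotations (rotation i = S[i:]+S[:i]):
  rot[0] = NNMNNnMm$
  rot[1] = NMNNnMm$N
  rot[2] = MNNnMm$NN
  rot[3] = NNnMm$NNM
  rot[4] = NnMm$NNMN
  rot[5] = nMm$NNMNN
  rot[6] = Mm$NNMNNn
  rot[7] = m$NNMNNnM
  rot[8] = $NNMNNnMm
Sorted (with $ < everything):
  sorted[0] = $NNMNNnMm  (last char: 'm')
  sorted[1] = MNNnMm$NN  (last char: 'N')
  sorted[2] = Mm$NNMNNn  (last char: 'n')
  sorted[3] = NMNNnMm$N  (last char: 'N')
  sorted[4] = NNMNNnMm$  (last char: '$')
  sorted[5] = NNnMm$NNM  (last char: 'M')
  sorted[6] = NnMm$NNMN  (last char: 'N')
  sorted[7] = m$NNMNNnM  (last char: 'M')
  sorted[8] = nMm$NNMNN  (last char: 'N')
Last column: mNnN$MNMN
Original string S is at sorted index 4

Answer: mNnN$MNMN
4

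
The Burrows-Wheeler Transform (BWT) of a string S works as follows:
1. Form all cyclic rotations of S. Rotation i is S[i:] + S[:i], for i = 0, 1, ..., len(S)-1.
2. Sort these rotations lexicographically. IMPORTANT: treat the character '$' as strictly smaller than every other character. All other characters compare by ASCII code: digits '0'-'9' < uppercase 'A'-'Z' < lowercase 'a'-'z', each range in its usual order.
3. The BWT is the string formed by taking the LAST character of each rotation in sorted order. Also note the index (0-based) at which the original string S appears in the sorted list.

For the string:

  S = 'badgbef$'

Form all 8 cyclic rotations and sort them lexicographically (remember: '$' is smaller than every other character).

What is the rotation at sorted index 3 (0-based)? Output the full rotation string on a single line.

All 8 rotations (rotation i = S[i:]+S[:i]):
  rot[0] = badgbef$
  rot[1] = adgbef$b
  rot[2] = dgbef$ba
  rot[3] = gbef$bad
  rot[4] = bef$badg
  rot[5] = ef$badgb
  rot[6] = f$badgbe
  rot[7] = $badgbef
Sorted (with $ < everything):
  sorted[0] = $badgbef
  sorted[1] = adgbef$b
  sorted[2] = badgbef$
  sorted[3] = bef$badg
  sorted[4] = dgbef$ba
  sorted[5] = ef$badgb
  sorted[6] = f$badgbe
  sorted[7] = gbef$bad
sorted[3] = bef$badg

Answer: bef$badg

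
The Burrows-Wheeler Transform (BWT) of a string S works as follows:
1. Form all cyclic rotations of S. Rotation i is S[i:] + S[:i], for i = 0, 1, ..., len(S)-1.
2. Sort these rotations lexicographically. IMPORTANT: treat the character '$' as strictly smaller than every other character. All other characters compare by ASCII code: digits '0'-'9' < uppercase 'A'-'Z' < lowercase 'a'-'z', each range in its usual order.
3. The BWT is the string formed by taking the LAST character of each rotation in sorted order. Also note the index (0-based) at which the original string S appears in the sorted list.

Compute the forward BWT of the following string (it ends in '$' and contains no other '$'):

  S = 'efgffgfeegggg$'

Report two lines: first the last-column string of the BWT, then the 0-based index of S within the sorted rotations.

All 14 rotations (rotation i = S[i:]+S[:i]):
  rot[0] = efgffgfeegggg$
  rot[1] = fgffgfeegggg$e
  rot[2] = gffgfeegggg$ef
  rot[3] = ffgfeegggg$efg
  rot[4] = fgfeegggg$efgf
  rot[5] = gfeegggg$efgff
  rot[6] = feegggg$efgffg
  rot[7] = eegggg$efgffgf
  rot[8] = egggg$efgffgfe
  rot[9] = gggg$efgffgfee
  rot[10] = ggg$efgffgfeeg
  rot[11] = gg$efgffgfeegg
  rot[12] = g$efgffgfeeggg
  rot[13] = $efgffgfeegggg
Sorted (with $ < everything):
  sorted[0] = $efgffgfeegggg  (last char: 'g')
  sorted[1] = eegggg$efgffgf  (last char: 'f')
  sorted[2] = efgffgfeegggg$  (last char: '$')
  sorted[3] = egggg$efgffgfe  (last char: 'e')
  sorted[4] = feegggg$efgffg  (last char: 'g')
  sorted[5] = ffgfeegggg$efg  (last char: 'g')
  sorted[6] = fgfeegggg$efgf  (last char: 'f')
  sorted[7] = fgffgfeegggg$e  (last char: 'e')
  sorted[8] = g$efgffgfeeggg  (last char: 'g')
  sorted[9] = gfeegggg$efgff  (last char: 'f')
  sorted[10] = gffgfeegggg$ef  (last char: 'f')
  sorted[11] = gg$efgffgfeegg  (last char: 'g')
  sorted[12] = ggg$efgffgfeeg  (last char: 'g')
  sorted[13] = gggg$efgffgfee  (last char: 'e')
Last column: gf$eggfegffgge
Original string S is at sorted index 2

Answer: gf$eggfegffgge
2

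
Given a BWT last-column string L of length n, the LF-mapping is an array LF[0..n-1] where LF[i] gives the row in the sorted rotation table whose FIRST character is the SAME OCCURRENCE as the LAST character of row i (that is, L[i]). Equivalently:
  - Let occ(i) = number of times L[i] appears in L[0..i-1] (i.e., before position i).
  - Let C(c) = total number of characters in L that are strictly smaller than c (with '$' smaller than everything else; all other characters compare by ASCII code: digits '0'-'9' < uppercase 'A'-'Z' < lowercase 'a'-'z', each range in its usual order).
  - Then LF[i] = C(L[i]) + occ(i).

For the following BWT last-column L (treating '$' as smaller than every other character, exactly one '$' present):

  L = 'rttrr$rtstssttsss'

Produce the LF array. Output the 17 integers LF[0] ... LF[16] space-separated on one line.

Char counts: '$':1, 'r':4, 's':6, 't':6
C (first-col start): C('$')=0, C('r')=1, C('s')=5, C('t')=11
L[0]='r': occ=0, LF[0]=C('r')+0=1+0=1
L[1]='t': occ=0, LF[1]=C('t')+0=11+0=11
L[2]='t': occ=1, LF[2]=C('t')+1=11+1=12
L[3]='r': occ=1, LF[3]=C('r')+1=1+1=2
L[4]='r': occ=2, LF[4]=C('r')+2=1+2=3
L[5]='$': occ=0, LF[5]=C('$')+0=0+0=0
L[6]='r': occ=3, LF[6]=C('r')+3=1+3=4
L[7]='t': occ=2, LF[7]=C('t')+2=11+2=13
L[8]='s': occ=0, LF[8]=C('s')+0=5+0=5
L[9]='t': occ=3, LF[9]=C('t')+3=11+3=14
L[10]='s': occ=1, LF[10]=C('s')+1=5+1=6
L[11]='s': occ=2, LF[11]=C('s')+2=5+2=7
L[12]='t': occ=4, LF[12]=C('t')+4=11+4=15
L[13]='t': occ=5, LF[13]=C('t')+5=11+5=16
L[14]='s': occ=3, LF[14]=C('s')+3=5+3=8
L[15]='s': occ=4, LF[15]=C('s')+4=5+4=9
L[16]='s': occ=5, LF[16]=C('s')+5=5+5=10

Answer: 1 11 12 2 3 0 4 13 5 14 6 7 15 16 8 9 10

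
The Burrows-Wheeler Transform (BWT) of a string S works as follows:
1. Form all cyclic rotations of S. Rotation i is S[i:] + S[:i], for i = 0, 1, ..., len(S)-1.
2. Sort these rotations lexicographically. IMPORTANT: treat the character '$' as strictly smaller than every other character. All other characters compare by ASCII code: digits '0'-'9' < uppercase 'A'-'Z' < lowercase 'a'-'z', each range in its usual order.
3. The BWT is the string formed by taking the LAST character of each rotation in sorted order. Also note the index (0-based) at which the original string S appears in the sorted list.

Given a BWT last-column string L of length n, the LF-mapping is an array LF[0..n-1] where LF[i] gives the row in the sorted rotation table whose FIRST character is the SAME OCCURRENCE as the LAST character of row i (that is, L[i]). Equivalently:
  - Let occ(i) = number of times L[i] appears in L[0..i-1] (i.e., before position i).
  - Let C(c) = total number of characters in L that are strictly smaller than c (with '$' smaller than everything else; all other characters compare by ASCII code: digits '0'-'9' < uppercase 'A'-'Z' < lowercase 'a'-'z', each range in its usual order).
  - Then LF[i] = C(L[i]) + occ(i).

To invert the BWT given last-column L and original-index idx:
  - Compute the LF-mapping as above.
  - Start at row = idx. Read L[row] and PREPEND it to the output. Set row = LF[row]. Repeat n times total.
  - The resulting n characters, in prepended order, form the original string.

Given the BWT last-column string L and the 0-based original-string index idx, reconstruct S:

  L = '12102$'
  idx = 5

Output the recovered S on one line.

Answer: 22011$

Derivation:
LF mapping: 2 4 3 1 5 0
Walk LF starting at row 5, prepending L[row]:
  step 1: row=5, L[5]='$', prepend. Next row=LF[5]=0
  step 2: row=0, L[0]='1', prepend. Next row=LF[0]=2
  step 3: row=2, L[2]='1', prepend. Next row=LF[2]=3
  step 4: row=3, L[3]='0', prepend. Next row=LF[3]=1
  step 5: row=1, L[1]='2', prepend. Next row=LF[1]=4
  step 6: row=4, L[4]='2', prepend. Next row=LF[4]=5
Reversed output: 22011$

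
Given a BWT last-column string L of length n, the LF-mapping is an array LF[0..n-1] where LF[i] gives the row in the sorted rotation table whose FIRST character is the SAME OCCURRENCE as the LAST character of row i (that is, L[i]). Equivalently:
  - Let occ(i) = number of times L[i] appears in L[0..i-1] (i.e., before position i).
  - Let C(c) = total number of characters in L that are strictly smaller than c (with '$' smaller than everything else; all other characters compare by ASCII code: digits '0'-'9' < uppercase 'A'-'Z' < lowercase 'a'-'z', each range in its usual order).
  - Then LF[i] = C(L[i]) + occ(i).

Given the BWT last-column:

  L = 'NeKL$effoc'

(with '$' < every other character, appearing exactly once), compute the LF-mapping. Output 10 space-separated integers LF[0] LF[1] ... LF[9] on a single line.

Char counts: '$':1, 'K':1, 'L':1, 'N':1, 'c':1, 'e':2, 'f':2, 'o':1
C (first-col start): C('$')=0, C('K')=1, C('L')=2, C('N')=3, C('c')=4, C('e')=5, C('f')=7, C('o')=9
L[0]='N': occ=0, LF[0]=C('N')+0=3+0=3
L[1]='e': occ=0, LF[1]=C('e')+0=5+0=5
L[2]='K': occ=0, LF[2]=C('K')+0=1+0=1
L[3]='L': occ=0, LF[3]=C('L')+0=2+0=2
L[4]='$': occ=0, LF[4]=C('$')+0=0+0=0
L[5]='e': occ=1, LF[5]=C('e')+1=5+1=6
L[6]='f': occ=0, LF[6]=C('f')+0=7+0=7
L[7]='f': occ=1, LF[7]=C('f')+1=7+1=8
L[8]='o': occ=0, LF[8]=C('o')+0=9+0=9
L[9]='c': occ=0, LF[9]=C('c')+0=4+0=4

Answer: 3 5 1 2 0 6 7 8 9 4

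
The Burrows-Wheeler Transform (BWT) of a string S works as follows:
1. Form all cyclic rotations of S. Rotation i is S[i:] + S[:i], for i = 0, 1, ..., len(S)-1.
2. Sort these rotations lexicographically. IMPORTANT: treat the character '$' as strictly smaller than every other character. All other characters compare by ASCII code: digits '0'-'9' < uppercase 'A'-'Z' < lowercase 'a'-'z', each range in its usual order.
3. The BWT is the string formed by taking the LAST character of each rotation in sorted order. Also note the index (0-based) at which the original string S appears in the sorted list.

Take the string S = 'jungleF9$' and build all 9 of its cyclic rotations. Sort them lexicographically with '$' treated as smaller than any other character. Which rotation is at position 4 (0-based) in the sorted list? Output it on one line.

Answer: gleF9$jun

Derivation:
All 9 rotations (rotation i = S[i:]+S[:i]):
  rot[0] = jungleF9$
  rot[1] = ungleF9$j
  rot[2] = ngleF9$ju
  rot[3] = gleF9$jun
  rot[4] = leF9$jung
  rot[5] = eF9$jungl
  rot[6] = F9$jungle
  rot[7] = 9$jungleF
  rot[8] = $jungleF9
Sorted (with $ < everything):
  sorted[0] = $jungleF9
  sorted[1] = 9$jungleF
  sorted[2] = F9$jungle
  sorted[3] = eF9$jungl
  sorted[4] = gleF9$jun
  sorted[5] = jungleF9$
  sorted[6] = leF9$jung
  sorted[7] = ngleF9$ju
  sorted[8] = ungleF9$j
sorted[4] = gleF9$jun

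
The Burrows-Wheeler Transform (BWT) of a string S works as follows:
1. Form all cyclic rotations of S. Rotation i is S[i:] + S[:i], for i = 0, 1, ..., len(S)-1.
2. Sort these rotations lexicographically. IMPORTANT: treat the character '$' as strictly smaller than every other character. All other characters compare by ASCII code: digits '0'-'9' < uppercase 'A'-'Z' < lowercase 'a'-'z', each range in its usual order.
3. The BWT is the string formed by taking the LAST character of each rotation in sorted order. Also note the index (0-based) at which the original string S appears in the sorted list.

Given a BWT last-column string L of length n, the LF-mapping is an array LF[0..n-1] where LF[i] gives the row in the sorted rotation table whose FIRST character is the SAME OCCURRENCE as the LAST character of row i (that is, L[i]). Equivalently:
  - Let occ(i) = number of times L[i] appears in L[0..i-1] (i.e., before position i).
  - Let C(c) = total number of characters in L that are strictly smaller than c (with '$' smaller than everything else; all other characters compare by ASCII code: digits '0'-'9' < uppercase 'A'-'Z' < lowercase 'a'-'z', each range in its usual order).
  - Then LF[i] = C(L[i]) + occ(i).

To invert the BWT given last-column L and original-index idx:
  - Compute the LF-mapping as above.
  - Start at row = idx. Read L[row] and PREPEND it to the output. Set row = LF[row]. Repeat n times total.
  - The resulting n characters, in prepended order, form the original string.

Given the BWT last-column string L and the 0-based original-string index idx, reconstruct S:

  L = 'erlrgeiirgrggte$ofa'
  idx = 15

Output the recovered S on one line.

Answer: refrigeratorgiggle$

Derivation:
LF mapping: 2 14 12 15 6 3 10 11 16 7 17 8 9 18 4 0 13 5 1
Walk LF starting at row 15, prepending L[row]:
  step 1: row=15, L[15]='$', prepend. Next row=LF[15]=0
  step 2: row=0, L[0]='e', prepend. Next row=LF[0]=2
  step 3: row=2, L[2]='l', prepend. Next row=LF[2]=12
  step 4: row=12, L[12]='g', prepend. Next row=LF[12]=9
  step 5: row=9, L[9]='g', prepend. Next row=LF[9]=7
  step 6: row=7, L[7]='i', prepend. Next row=LF[7]=11
  step 7: row=11, L[11]='g', prepend. Next row=LF[11]=8
  step 8: row=8, L[8]='r', prepend. Next row=LF[8]=16
  step 9: row=16, L[16]='o', prepend. Next row=LF[16]=13
  step 10: row=13, L[13]='t', prepend. Next row=LF[13]=18
  step 11: row=18, L[18]='a', prepend. Next row=LF[18]=1
  step 12: row=1, L[1]='r', prepend. Next row=LF[1]=14
  step 13: row=14, L[14]='e', prepend. Next row=LF[14]=4
  step 14: row=4, L[4]='g', prepend. Next row=LF[4]=6
  step 15: row=6, L[6]='i', prepend. Next row=LF[6]=10
  step 16: row=10, L[10]='r', prepend. Next row=LF[10]=17
  step 17: row=17, L[17]='f', prepend. Next row=LF[17]=5
  step 18: row=5, L[5]='e', prepend. Next row=LF[5]=3
  step 19: row=3, L[3]='r', prepend. Next row=LF[3]=15
Reversed output: refrigeratorgiggle$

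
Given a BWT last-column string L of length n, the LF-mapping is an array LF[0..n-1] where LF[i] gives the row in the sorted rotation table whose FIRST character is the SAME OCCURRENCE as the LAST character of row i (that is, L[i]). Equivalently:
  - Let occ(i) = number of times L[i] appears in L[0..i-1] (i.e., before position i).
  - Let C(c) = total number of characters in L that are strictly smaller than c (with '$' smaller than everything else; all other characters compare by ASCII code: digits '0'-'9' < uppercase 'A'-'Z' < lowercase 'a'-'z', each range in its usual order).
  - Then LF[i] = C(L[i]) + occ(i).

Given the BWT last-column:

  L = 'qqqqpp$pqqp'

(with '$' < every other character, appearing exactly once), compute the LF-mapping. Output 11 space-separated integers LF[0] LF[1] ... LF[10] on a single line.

Char counts: '$':1, 'p':4, 'q':6
C (first-col start): C('$')=0, C('p')=1, C('q')=5
L[0]='q': occ=0, LF[0]=C('q')+0=5+0=5
L[1]='q': occ=1, LF[1]=C('q')+1=5+1=6
L[2]='q': occ=2, LF[2]=C('q')+2=5+2=7
L[3]='q': occ=3, LF[3]=C('q')+3=5+3=8
L[4]='p': occ=0, LF[4]=C('p')+0=1+0=1
L[5]='p': occ=1, LF[5]=C('p')+1=1+1=2
L[6]='$': occ=0, LF[6]=C('$')+0=0+0=0
L[7]='p': occ=2, LF[7]=C('p')+2=1+2=3
L[8]='q': occ=4, LF[8]=C('q')+4=5+4=9
L[9]='q': occ=5, LF[9]=C('q')+5=5+5=10
L[10]='p': occ=3, LF[10]=C('p')+3=1+3=4

Answer: 5 6 7 8 1 2 0 3 9 10 4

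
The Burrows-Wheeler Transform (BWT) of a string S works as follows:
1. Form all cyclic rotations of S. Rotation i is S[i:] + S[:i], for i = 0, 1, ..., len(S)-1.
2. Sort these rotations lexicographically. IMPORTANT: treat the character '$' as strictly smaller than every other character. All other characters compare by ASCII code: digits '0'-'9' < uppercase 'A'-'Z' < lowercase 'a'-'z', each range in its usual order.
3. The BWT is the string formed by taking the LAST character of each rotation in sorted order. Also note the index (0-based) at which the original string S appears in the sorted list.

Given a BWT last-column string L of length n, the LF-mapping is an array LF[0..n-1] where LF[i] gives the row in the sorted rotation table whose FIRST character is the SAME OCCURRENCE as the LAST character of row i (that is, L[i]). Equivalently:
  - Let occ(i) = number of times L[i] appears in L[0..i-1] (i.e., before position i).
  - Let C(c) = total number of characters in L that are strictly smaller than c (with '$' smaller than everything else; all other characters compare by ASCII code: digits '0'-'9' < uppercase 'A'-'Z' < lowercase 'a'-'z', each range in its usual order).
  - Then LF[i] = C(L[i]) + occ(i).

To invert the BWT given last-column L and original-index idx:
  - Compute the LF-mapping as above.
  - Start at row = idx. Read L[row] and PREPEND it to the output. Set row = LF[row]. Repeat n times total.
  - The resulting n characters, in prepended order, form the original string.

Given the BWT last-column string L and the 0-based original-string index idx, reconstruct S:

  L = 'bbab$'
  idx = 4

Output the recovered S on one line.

Answer: bbab$

Derivation:
LF mapping: 2 3 1 4 0
Walk LF starting at row 4, prepending L[row]:
  step 1: row=4, L[4]='$', prepend. Next row=LF[4]=0
  step 2: row=0, L[0]='b', prepend. Next row=LF[0]=2
  step 3: row=2, L[2]='a', prepend. Next row=LF[2]=1
  step 4: row=1, L[1]='b', prepend. Next row=LF[1]=3
  step 5: row=3, L[3]='b', prepend. Next row=LF[3]=4
Reversed output: bbab$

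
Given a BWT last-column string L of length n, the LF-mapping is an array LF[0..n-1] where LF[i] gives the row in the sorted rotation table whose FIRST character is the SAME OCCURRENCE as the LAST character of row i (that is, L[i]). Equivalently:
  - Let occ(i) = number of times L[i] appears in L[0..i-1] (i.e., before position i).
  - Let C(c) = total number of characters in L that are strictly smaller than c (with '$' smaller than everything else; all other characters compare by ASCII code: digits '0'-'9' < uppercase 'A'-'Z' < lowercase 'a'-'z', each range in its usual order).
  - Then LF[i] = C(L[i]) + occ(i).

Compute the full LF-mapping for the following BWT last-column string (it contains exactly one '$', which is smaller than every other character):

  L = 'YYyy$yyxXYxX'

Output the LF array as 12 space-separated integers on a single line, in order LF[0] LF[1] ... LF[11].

Answer: 3 4 8 9 0 10 11 6 1 5 7 2

Derivation:
Char counts: '$':1, 'X':2, 'Y':3, 'x':2, 'y':4
C (first-col start): C('$')=0, C('X')=1, C('Y')=3, C('x')=6, C('y')=8
L[0]='Y': occ=0, LF[0]=C('Y')+0=3+0=3
L[1]='Y': occ=1, LF[1]=C('Y')+1=3+1=4
L[2]='y': occ=0, LF[2]=C('y')+0=8+0=8
L[3]='y': occ=1, LF[3]=C('y')+1=8+1=9
L[4]='$': occ=0, LF[4]=C('$')+0=0+0=0
L[5]='y': occ=2, LF[5]=C('y')+2=8+2=10
L[6]='y': occ=3, LF[6]=C('y')+3=8+3=11
L[7]='x': occ=0, LF[7]=C('x')+0=6+0=6
L[8]='X': occ=0, LF[8]=C('X')+0=1+0=1
L[9]='Y': occ=2, LF[9]=C('Y')+2=3+2=5
L[10]='x': occ=1, LF[10]=C('x')+1=6+1=7
L[11]='X': occ=1, LF[11]=C('X')+1=1+1=2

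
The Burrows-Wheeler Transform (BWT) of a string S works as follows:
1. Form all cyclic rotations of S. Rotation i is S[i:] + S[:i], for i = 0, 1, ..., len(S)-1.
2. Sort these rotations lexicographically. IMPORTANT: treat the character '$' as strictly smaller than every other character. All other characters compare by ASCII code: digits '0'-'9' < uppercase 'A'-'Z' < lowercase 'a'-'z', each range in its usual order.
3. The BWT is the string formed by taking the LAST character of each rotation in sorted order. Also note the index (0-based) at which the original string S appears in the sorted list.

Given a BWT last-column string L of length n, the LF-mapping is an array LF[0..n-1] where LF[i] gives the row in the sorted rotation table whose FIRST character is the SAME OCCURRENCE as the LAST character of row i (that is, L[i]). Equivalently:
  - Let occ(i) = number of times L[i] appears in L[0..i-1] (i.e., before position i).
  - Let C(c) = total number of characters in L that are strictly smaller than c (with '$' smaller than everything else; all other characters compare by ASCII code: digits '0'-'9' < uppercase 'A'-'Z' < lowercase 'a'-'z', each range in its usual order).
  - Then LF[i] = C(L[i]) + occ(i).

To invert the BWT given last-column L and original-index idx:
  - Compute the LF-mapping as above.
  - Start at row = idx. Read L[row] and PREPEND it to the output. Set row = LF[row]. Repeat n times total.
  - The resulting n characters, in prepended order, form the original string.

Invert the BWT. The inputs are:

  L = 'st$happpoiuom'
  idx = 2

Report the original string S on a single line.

Answer: hippopotamus$

Derivation:
LF mapping: 10 11 0 2 1 7 8 9 5 3 12 6 4
Walk LF starting at row 2, prepending L[row]:
  step 1: row=2, L[2]='$', prepend. Next row=LF[2]=0
  step 2: row=0, L[0]='s', prepend. Next row=LF[0]=10
  step 3: row=10, L[10]='u', prepend. Next row=LF[10]=12
  step 4: row=12, L[12]='m', prepend. Next row=LF[12]=4
  step 5: row=4, L[4]='a', prepend. Next row=LF[4]=1
  step 6: row=1, L[1]='t', prepend. Next row=LF[1]=11
  step 7: row=11, L[11]='o', prepend. Next row=LF[11]=6
  step 8: row=6, L[6]='p', prepend. Next row=LF[6]=8
  step 9: row=8, L[8]='o', prepend. Next row=LF[8]=5
  step 10: row=5, L[5]='p', prepend. Next row=LF[5]=7
  step 11: row=7, L[7]='p', prepend. Next row=LF[7]=9
  step 12: row=9, L[9]='i', prepend. Next row=LF[9]=3
  step 13: row=3, L[3]='h', prepend. Next row=LF[3]=2
Reversed output: hippopotamus$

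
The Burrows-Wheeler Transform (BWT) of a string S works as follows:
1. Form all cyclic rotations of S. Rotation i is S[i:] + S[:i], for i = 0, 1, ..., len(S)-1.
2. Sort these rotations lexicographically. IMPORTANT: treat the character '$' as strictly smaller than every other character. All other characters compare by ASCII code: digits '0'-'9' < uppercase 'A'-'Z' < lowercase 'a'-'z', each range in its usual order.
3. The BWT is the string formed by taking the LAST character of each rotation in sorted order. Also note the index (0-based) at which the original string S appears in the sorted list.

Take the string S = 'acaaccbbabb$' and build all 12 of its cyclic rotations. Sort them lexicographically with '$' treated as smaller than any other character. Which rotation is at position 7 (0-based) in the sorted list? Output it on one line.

Answer: bb$acaaccbba

Derivation:
All 12 rotations (rotation i = S[i:]+S[:i]):
  rot[0] = acaaccbbabb$
  rot[1] = caaccbbabb$a
  rot[2] = aaccbbabb$ac
  rot[3] = accbbabb$aca
  rot[4] = ccbbabb$acaa
  rot[5] = cbbabb$acaac
  rot[6] = bbabb$acaacc
  rot[7] = babb$acaaccb
  rot[8] = abb$acaaccbb
  rot[9] = bb$acaaccbba
  rot[10] = b$acaaccbbab
  rot[11] = $acaaccbbabb
Sorted (with $ < everything):
  sorted[0] = $acaaccbbabb
  sorted[1] = aaccbbabb$ac
  sorted[2] = abb$acaaccbb
  sorted[3] = acaaccbbabb$
  sorted[4] = accbbabb$aca
  sorted[5] = b$acaaccbbab
  sorted[6] = babb$acaaccb
  sorted[7] = bb$acaaccbba
  sorted[8] = bbabb$acaacc
  sorted[9] = caaccbbabb$a
  sorted[10] = cbbabb$acaac
  sorted[11] = ccbbabb$acaa
sorted[7] = bb$acaaccbba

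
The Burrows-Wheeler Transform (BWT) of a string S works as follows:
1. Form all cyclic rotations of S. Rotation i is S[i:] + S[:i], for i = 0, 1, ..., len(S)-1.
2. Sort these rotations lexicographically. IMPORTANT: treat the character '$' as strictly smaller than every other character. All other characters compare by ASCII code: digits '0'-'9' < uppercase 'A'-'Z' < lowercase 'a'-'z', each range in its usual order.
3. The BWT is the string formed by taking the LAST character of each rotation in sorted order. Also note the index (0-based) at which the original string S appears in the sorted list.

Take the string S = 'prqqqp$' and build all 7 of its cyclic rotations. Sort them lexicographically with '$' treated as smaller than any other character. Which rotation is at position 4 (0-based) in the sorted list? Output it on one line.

All 7 rotations (rotation i = S[i:]+S[:i]):
  rot[0] = prqqqp$
  rot[1] = rqqqp$p
  rot[2] = qqqp$pr
  rot[3] = qqp$prq
  rot[4] = qp$prqq
  rot[5] = p$prqqq
  rot[6] = $prqqqp
Sorted (with $ < everything):
  sorted[0] = $prqqqp
  sorted[1] = p$prqqq
  sorted[2] = prqqqp$
  sorted[3] = qp$prqq
  sorted[4] = qqp$prq
  sorted[5] = qqqp$pr
  sorted[6] = rqqqp$p
sorted[4] = qqp$prq

Answer: qqp$prq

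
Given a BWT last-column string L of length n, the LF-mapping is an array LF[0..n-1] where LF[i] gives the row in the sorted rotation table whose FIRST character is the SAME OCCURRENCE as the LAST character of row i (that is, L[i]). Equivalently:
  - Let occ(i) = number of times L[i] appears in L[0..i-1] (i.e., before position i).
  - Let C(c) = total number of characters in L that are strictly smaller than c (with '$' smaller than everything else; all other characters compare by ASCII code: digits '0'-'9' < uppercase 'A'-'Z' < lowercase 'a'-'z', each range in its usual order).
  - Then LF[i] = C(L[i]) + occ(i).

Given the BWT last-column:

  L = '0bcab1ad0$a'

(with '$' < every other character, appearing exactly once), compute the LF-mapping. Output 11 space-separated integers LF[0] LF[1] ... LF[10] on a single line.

Char counts: '$':1, '0':2, '1':1, 'a':3, 'b':2, 'c':1, 'd':1
C (first-col start): C('$')=0, C('0')=1, C('1')=3, C('a')=4, C('b')=7, C('c')=9, C('d')=10
L[0]='0': occ=0, LF[0]=C('0')+0=1+0=1
L[1]='b': occ=0, LF[1]=C('b')+0=7+0=7
L[2]='c': occ=0, LF[2]=C('c')+0=9+0=9
L[3]='a': occ=0, LF[3]=C('a')+0=4+0=4
L[4]='b': occ=1, LF[4]=C('b')+1=7+1=8
L[5]='1': occ=0, LF[5]=C('1')+0=3+0=3
L[6]='a': occ=1, LF[6]=C('a')+1=4+1=5
L[7]='d': occ=0, LF[7]=C('d')+0=10+0=10
L[8]='0': occ=1, LF[8]=C('0')+1=1+1=2
L[9]='$': occ=0, LF[9]=C('$')+0=0+0=0
L[10]='a': occ=2, LF[10]=C('a')+2=4+2=6

Answer: 1 7 9 4 8 3 5 10 2 0 6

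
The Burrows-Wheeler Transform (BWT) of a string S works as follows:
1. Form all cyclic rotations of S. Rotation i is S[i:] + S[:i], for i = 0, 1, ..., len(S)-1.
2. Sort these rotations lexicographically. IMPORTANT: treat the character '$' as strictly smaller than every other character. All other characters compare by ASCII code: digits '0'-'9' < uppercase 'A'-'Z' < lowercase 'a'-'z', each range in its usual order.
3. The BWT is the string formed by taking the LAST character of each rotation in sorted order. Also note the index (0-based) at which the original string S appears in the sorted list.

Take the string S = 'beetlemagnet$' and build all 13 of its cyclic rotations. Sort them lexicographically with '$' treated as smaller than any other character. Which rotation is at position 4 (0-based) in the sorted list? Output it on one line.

All 13 rotations (rotation i = S[i:]+S[:i]):
  rot[0] = beetlemagnet$
  rot[1] = eetlemagnet$b
  rot[2] = etlemagnet$be
  rot[3] = tlemagnet$bee
  rot[4] = lemagnet$beet
  rot[5] = emagnet$beetl
  rot[6] = magnet$beetle
  rot[7] = agnet$beetlem
  rot[8] = gnet$beetlema
  rot[9] = net$beetlemag
  rot[10] = et$beetlemagn
  rot[11] = t$beetlemagne
  rot[12] = $beetlemagnet
Sorted (with $ < everything):
  sorted[0] = $beetlemagnet
  sorted[1] = agnet$beetlem
  sorted[2] = beetlemagnet$
  sorted[3] = eetlemagnet$b
  sorted[4] = emagnet$beetl
  sorted[5] = et$beetlemagn
  sorted[6] = etlemagnet$be
  sorted[7] = gnet$beetlema
  sorted[8] = lemagnet$beet
  sorted[9] = magnet$beetle
  sorted[10] = net$beetlemag
  sorted[11] = t$beetlemagne
  sorted[12] = tlemagnet$bee
sorted[4] = emagnet$beetl

Answer: emagnet$beetl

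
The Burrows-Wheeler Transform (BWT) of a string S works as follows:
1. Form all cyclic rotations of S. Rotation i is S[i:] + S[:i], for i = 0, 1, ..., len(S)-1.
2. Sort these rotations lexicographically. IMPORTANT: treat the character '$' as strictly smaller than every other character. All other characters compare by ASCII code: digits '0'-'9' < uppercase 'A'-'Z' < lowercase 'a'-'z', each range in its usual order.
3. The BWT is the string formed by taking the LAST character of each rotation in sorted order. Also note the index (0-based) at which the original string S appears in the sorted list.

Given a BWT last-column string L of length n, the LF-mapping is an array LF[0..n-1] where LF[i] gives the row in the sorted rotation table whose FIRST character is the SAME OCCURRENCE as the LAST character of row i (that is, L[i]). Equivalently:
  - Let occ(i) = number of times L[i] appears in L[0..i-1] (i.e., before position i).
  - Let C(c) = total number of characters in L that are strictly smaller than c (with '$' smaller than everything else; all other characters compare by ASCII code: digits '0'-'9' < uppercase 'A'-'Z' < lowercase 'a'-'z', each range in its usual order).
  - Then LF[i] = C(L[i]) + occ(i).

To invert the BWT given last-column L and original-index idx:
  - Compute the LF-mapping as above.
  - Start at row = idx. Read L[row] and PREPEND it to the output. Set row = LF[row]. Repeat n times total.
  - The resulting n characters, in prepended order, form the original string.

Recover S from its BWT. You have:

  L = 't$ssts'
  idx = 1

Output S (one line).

Answer: ssstt$

Derivation:
LF mapping: 4 0 1 2 5 3
Walk LF starting at row 1, prepending L[row]:
  step 1: row=1, L[1]='$', prepend. Next row=LF[1]=0
  step 2: row=0, L[0]='t', prepend. Next row=LF[0]=4
  step 3: row=4, L[4]='t', prepend. Next row=LF[4]=5
  step 4: row=5, L[5]='s', prepend. Next row=LF[5]=3
  step 5: row=3, L[3]='s', prepend. Next row=LF[3]=2
  step 6: row=2, L[2]='s', prepend. Next row=LF[2]=1
Reversed output: ssstt$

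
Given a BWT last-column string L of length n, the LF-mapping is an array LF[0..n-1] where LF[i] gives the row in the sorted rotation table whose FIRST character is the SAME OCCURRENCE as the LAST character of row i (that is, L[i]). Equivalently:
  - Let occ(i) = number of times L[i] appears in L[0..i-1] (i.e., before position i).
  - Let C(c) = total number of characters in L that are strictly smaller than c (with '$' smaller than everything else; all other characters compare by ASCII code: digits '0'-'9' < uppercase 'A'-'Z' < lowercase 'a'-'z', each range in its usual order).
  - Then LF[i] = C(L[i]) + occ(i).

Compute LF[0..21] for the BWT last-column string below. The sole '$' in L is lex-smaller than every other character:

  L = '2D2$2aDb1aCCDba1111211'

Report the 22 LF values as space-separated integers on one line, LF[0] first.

Char counts: '$':1, '1':7, '2':4, 'C':2, 'D':3, 'a':3, 'b':2
C (first-col start): C('$')=0, C('1')=1, C('2')=8, C('C')=12, C('D')=14, C('a')=17, C('b')=20
L[0]='2': occ=0, LF[0]=C('2')+0=8+0=8
L[1]='D': occ=0, LF[1]=C('D')+0=14+0=14
L[2]='2': occ=1, LF[2]=C('2')+1=8+1=9
L[3]='$': occ=0, LF[3]=C('$')+0=0+0=0
L[4]='2': occ=2, LF[4]=C('2')+2=8+2=10
L[5]='a': occ=0, LF[5]=C('a')+0=17+0=17
L[6]='D': occ=1, LF[6]=C('D')+1=14+1=15
L[7]='b': occ=0, LF[7]=C('b')+0=20+0=20
L[8]='1': occ=0, LF[8]=C('1')+0=1+0=1
L[9]='a': occ=1, LF[9]=C('a')+1=17+1=18
L[10]='C': occ=0, LF[10]=C('C')+0=12+0=12
L[11]='C': occ=1, LF[11]=C('C')+1=12+1=13
L[12]='D': occ=2, LF[12]=C('D')+2=14+2=16
L[13]='b': occ=1, LF[13]=C('b')+1=20+1=21
L[14]='a': occ=2, LF[14]=C('a')+2=17+2=19
L[15]='1': occ=1, LF[15]=C('1')+1=1+1=2
L[16]='1': occ=2, LF[16]=C('1')+2=1+2=3
L[17]='1': occ=3, LF[17]=C('1')+3=1+3=4
L[18]='1': occ=4, LF[18]=C('1')+4=1+4=5
L[19]='2': occ=3, LF[19]=C('2')+3=8+3=11
L[20]='1': occ=5, LF[20]=C('1')+5=1+5=6
L[21]='1': occ=6, LF[21]=C('1')+6=1+6=7

Answer: 8 14 9 0 10 17 15 20 1 18 12 13 16 21 19 2 3 4 5 11 6 7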